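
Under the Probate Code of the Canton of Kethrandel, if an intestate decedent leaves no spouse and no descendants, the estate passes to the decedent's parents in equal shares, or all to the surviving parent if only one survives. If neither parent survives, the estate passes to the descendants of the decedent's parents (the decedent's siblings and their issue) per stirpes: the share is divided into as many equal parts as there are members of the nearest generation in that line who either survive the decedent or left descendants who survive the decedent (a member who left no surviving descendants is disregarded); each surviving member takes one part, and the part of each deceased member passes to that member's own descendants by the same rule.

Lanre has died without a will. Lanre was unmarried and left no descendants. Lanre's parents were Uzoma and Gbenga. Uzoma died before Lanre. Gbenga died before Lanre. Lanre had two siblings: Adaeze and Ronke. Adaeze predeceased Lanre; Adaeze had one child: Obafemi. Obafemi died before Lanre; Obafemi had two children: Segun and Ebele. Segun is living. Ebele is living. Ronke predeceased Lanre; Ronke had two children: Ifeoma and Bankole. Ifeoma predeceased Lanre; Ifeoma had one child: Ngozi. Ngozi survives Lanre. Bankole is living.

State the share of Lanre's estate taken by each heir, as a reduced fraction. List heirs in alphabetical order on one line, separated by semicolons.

Neither parent survives and there are no descendants, so the estate passes to Lanre's siblings and their issue per stirpes.
The estate is divided into 2 equal shares of 1/2 among Adaeze, Ronke.
Adaeze predeceased; the 1/2 allotted to Adaeze's branch passes to Adaeze's issue by representation.
Obafemi's line is the sole branch at this level, so the full 1/2 passes to Obafemi's issue by representation.
The 1/2 is divided into 2 equal shares of 1/4 among Segun, Ebele.
Segun is living and takes 1/4.
Ebele is living and takes 1/4.
Ronke predeceased; the 1/2 allotted to Ronke's branch passes to Ronke's issue by representation.
The 1/2 is divided into 2 equal shares of 1/4 among Ifeoma, Bankole.
Ifeoma predeceased; the 1/4 allotted to Ifeoma's branch passes to Ifeoma's issue by representation.
Ngozi is the sole taker at this level and receives the full 1/4.
Bankole is living and takes 1/4.

Bankole 1/4; Ebele 1/4; Ngozi 1/4; Segun 1/4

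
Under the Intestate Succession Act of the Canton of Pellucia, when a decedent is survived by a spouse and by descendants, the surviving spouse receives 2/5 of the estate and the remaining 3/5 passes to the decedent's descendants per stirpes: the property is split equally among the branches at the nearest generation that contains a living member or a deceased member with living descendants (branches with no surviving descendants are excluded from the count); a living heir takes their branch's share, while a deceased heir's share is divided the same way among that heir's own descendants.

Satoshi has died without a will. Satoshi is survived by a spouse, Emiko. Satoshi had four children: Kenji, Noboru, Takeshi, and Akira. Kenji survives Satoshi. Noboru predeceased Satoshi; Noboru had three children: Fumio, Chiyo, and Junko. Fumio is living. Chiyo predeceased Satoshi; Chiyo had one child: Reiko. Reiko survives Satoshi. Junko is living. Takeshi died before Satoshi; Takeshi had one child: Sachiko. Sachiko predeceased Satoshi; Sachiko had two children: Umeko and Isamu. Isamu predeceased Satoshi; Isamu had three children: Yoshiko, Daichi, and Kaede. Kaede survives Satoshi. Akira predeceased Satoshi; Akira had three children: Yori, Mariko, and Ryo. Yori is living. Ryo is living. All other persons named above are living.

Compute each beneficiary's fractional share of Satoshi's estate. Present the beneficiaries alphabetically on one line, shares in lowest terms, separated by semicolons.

Emiko, as surviving spouse, takes 2/5.
The remaining 3/5 passes to Satoshi's descendants per stirpes.
The 3/5 is divided into 4 equal shares of 3/20 among Kenji, Noboru, Takeshi, Akira.
Kenji is living and takes 3/20.
Noboru predeceased; the 3/20 allotted to Noboru's branch passes to Noboru's issue by representation.
The 3/20 is divided into 3 equal shares of 1/20 among Fumio, Chiyo, Junko.
Fumio is living and takes 1/20.
Chiyo predeceased; the 1/20 allotted to Chiyo's branch passes to Chiyo's issue by representation.
Reiko is the sole taker at this level and receives the full 1/20.
Junko is living and takes 1/20.
Takeshi predeceased; the 3/20 allotted to Takeshi's branch passes to Takeshi's issue by representation.
Sachiko's line is the sole branch at this level, so the full 3/20 passes to Sachiko's issue by representation.
The 3/20 is divided into 2 equal shares of 3/40 among Umeko, Isamu.
Umeko is living and takes 3/40.
Isamu predeceased; the 3/40 allotted to Isamu's branch passes to Isamu's issue by representation.
The 3/40 is divided into 3 equal shares of 1/40 among Yoshiko, Daichi, Kaede.
Yoshiko is living and takes 1/40.
Daichi is living and takes 1/40.
Kaede is living and takes 1/40.
Akira predeceased; the 3/20 allotted to Akira's branch passes to Akira's issue by representation.
The 3/20 is divided into 3 equal shares of 1/20 among Yori, Mariko, Ryo.
Yori is living and takes 1/20.
Mariko is living and takes 1/20.
Ryo is living and takes 1/20.

Daichi 1/40; Emiko 2/5; Fumio 1/20; Junko 1/20; Kaede 1/40; Kenji 3/20; Mariko 1/20; Reiko 1/20; Ryo 1/20; Umeko 3/40; Yori 1/20; Yoshiko 1/40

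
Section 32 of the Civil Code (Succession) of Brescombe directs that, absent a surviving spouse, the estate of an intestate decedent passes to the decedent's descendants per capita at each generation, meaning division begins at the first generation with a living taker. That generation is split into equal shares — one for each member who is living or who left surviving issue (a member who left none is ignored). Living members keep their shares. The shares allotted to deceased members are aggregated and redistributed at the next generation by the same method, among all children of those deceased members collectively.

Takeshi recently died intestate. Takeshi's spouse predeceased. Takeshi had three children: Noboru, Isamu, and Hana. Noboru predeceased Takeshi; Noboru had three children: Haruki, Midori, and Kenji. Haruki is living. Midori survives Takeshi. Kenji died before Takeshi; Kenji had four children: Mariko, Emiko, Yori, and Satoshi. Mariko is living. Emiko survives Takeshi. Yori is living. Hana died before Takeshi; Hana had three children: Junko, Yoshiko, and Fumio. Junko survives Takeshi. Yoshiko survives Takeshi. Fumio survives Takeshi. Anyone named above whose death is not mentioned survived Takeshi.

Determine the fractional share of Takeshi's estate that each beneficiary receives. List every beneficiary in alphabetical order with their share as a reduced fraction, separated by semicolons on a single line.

Emiko 1/36; Fumio 1/9; Haruki 1/9; Isamu 1/3; Junko 1/9; Mariko 1/36; Midori 1/9; Satoshi 1/36; Yori 1/36; Yoshiko 1/9

There is no surviving spouse, so the entire estate passes to Takeshi's descendants per capita at each generation.
At generation 1 (Noboru, Isamu, Hana) there are 3 shares of (1)/3 = 1/3 each.
Living: Isamu — each takes 1/3.
Deceased: Noboru and Hana. Their combined 2/3 is pooled and carried to generation 2.
At generation 2 (Haruki, Midori, Kenji, Junko, Yoshiko, Fumio) there are 6 shares of (2/3)/6 = 1/9 each.
Living: Haruki, Midori, Junko, Yoshiko, and Fumio — each takes 1/9.
Deceased: Kenji. That 1/9 share is carried to generation 3.
At generation 3 (Mariko, Emiko, Yori, Satoshi) there are 4 shares of (1/9)/4 = 1/36 each.
Living: Mariko, Emiko, Yori, and Satoshi — each takes 1/36.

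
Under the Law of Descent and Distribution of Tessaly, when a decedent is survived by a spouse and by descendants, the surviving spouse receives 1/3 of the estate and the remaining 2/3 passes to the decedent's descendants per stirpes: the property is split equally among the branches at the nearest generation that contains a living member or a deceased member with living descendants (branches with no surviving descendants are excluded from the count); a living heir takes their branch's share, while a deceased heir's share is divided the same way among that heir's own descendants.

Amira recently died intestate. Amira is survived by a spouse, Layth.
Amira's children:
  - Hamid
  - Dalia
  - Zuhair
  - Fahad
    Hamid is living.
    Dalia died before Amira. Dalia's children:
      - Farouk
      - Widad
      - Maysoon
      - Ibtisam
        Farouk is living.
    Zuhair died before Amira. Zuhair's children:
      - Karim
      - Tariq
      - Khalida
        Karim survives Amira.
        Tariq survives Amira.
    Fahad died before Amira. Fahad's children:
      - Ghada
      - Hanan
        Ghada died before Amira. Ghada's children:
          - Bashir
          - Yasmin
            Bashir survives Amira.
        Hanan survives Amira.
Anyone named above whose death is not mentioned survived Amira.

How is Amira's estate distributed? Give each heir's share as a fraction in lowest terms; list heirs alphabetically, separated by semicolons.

Layth, as surviving spouse, takes 1/3.
The remaining 2/3 passes to Amira's descendants per stirpes.
The 2/3 is divided into 4 equal shares of 1/6 among Hamid, Dalia, Zuhair, Fahad.
Hamid is living and takes 1/6.
Dalia predeceased; the 1/6 allotted to Dalia's branch passes to Dalia's issue by representation.
The 1/6 is divided into 4 equal shares of 1/24 among Farouk, Widad, Maysoon, Ibtisam.
Farouk is living and takes 1/24.
Widad is living and takes 1/24.
Maysoon is living and takes 1/24.
Ibtisam is living and takes 1/24.
Zuhair predeceased; the 1/6 allotted to Zuhair's branch passes to Zuhair's issue by representation.
The 1/6 is divided into 3 equal shares of 1/18 among Karim, Tariq, Khalida.
Karim is living and takes 1/18.
Tariq is living and takes 1/18.
Khalida is living and takes 1/18.
Fahad predeceased; the 1/6 allotted to Fahad's branch passes to Fahad's issue by representation.
The 1/6 is divided into 2 equal shares of 1/12 among Ghada, Hanan.
Ghada predeceased; the 1/12 allotted to Ghada's branch passes to Ghada's issue by representation.
The 1/12 is divided into 2 equal shares of 1/24 among Bashir, Yasmin.
Bashir is living and takes 1/24.
Yasmin is living and takes 1/24.
Hanan is living and takes 1/12.

Bashir 1/24; Farouk 1/24; Hamid 1/6; Hanan 1/12; Ibtisam 1/24; Karim 1/18; Khalida 1/18; Layth 1/3; Maysoon 1/24; Tariq 1/18; Widad 1/24; Yasmin 1/24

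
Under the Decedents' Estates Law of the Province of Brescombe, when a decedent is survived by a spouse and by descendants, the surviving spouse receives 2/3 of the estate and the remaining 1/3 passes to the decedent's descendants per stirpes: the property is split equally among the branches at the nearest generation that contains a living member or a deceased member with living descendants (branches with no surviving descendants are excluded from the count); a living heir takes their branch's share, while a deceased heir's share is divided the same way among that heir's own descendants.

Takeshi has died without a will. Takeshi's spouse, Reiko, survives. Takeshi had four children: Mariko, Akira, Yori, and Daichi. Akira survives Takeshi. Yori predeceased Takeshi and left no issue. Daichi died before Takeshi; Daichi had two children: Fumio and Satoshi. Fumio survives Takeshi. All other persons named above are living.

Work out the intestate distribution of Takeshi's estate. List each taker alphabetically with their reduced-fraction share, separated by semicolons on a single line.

Akira 1/9; Fumio 1/18; Mariko 1/9; Reiko 2/3; Satoshi 1/18

Reiko, as surviving spouse, takes 2/3.
The remaining 1/3 passes to Takeshi's descendants per stirpes.
Yori left no surviving issue, so that branch lapses and is disregarded.
The 1/3 is divided into 3 equal shares of 1/9 among Mariko, Akira, Daichi.
Mariko is living and takes 1/9.
Akira is living and takes 1/9.
Daichi predeceased; the 1/9 allotted to Daichi's branch passes to Daichi's issue by representation.
The 1/9 is divided into 2 equal shares of 1/18 among Fumio, Satoshi.
Fumio is living and takes 1/18.
Satoshi is living and takes 1/18.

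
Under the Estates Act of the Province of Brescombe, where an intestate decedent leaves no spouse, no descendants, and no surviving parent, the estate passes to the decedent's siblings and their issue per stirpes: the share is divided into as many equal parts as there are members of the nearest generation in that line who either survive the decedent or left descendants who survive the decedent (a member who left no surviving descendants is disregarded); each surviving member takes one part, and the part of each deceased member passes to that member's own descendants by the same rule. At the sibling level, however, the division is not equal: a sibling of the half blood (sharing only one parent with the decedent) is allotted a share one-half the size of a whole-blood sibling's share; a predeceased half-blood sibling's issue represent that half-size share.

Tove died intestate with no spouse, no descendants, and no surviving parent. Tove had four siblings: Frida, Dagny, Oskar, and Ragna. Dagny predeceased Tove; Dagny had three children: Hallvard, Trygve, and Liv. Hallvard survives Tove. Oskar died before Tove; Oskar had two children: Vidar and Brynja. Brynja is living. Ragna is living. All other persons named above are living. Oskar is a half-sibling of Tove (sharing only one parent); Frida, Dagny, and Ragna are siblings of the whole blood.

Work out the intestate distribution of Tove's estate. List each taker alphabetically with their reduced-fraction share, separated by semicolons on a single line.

No spouse, descendants, or parent survives, so the estate passes to Tove's siblings per stirpes.
Half-blood siblings count for one-half the weight of whole-blood siblings at the initial division.
Dividing 1 in proportion to weights (total weight 7/2): Frida (weight 1) → 2/7; Dagny (weight 1) → 2/7; Oskar (weight 1/2) → 1/7; Ragna (weight 1) → 2/7.
Frida is living and takes 2/7.
Dagny predeceased; the 2/7 allotted to Dagny's branch passes to Dagny's issue by representation.
The 2/7 is divided into 3 equal shares of 2/21 among Hallvard, Trygve, Liv.
Hallvard is living and takes 2/21.
Trygve is living and takes 2/21.
Liv is living and takes 2/21.
Oskar predeceased; the 1/7 allotted to Oskar's branch passes to Oskar's issue by representation.
The 1/7 is divided into 2 equal shares of 1/14 among Vidar, Brynja.
Vidar is living and takes 1/14.
Brynja is living and takes 1/14.
Ragna is living and takes 2/7.

Brynja 1/14; Frida 2/7; Hallvard 2/21; Liv 2/21; Ragna 2/7; Trygve 2/21; Vidar 1/14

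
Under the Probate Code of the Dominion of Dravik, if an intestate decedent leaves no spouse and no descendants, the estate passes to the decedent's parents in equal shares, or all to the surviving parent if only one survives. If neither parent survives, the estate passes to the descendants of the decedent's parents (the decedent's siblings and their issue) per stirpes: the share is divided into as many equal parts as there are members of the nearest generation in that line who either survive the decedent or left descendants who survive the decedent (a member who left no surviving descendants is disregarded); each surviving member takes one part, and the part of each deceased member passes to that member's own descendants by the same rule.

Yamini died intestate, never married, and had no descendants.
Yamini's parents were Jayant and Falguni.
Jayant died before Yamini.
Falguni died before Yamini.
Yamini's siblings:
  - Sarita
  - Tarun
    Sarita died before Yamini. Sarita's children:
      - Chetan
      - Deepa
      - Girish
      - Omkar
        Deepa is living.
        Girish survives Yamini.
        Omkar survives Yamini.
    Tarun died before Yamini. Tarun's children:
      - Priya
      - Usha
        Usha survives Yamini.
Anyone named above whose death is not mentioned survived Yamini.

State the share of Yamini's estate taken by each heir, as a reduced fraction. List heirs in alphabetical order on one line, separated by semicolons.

Chetan 1/8; Deepa 1/8; Girish 1/8; Omkar 1/8; Priya 1/4; Usha 1/4

Neither parent survives and there are no descendants, so the estate passes to Yamini's siblings and their issue per stirpes.
The estate is divided into 2 equal shares of 1/2 among Sarita, Tarun.
Sarita predeceased; the 1/2 allotted to Sarita's branch passes to Sarita's issue by representation.
The 1/2 is divided into 4 equal shares of 1/8 among Chetan, Deepa, Girish, Omkar.
Chetan is living and takes 1/8.
Deepa is living and takes 1/8.
Girish is living and takes 1/8.
Omkar is living and takes 1/8.
Tarun predeceased; the 1/2 allotted to Tarun's branch passes to Tarun's issue by representation.
The 1/2 is divided into 2 equal shares of 1/4 among Priya, Usha.
Priya is living and takes 1/4.
Usha is living and takes 1/4.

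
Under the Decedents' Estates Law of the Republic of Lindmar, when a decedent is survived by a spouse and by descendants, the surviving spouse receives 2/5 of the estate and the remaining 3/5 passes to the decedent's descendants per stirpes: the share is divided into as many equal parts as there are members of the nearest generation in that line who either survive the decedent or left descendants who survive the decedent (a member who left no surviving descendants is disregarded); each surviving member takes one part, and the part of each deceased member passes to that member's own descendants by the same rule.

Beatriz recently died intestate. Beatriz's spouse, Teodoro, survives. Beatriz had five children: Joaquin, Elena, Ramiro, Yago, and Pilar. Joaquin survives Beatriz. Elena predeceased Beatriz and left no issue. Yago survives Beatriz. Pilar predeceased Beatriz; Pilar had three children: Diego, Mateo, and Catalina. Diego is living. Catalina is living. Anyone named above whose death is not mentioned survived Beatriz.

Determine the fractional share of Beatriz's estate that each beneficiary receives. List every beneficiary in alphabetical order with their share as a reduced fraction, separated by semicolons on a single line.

Teodoro, as surviving spouse, takes 2/5.
The remaining 3/5 passes to Beatriz's descendants per stirpes.
Elena left no surviving issue, so that branch lapses and is disregarded.
The 3/5 is divided into 4 equal shares of 3/20 among Joaquin, Ramiro, Yago, Pilar.
Joaquin is living and takes 3/20.
Ramiro is living and takes 3/20.
Yago is living and takes 3/20.
Pilar predeceased; the 3/20 allotted to Pilar's branch passes to Pilar's issue by representation.
The 3/20 is divided into 3 equal shares of 1/20 among Diego, Mateo, Catalina.
Diego is living and takes 1/20.
Mateo is living and takes 1/20.
Catalina is living and takes 1/20.

Catalina 1/20; Diego 1/20; Joaquin 3/20; Mateo 1/20; Ramiro 3/20; Teodoro 2/5; Yago 3/20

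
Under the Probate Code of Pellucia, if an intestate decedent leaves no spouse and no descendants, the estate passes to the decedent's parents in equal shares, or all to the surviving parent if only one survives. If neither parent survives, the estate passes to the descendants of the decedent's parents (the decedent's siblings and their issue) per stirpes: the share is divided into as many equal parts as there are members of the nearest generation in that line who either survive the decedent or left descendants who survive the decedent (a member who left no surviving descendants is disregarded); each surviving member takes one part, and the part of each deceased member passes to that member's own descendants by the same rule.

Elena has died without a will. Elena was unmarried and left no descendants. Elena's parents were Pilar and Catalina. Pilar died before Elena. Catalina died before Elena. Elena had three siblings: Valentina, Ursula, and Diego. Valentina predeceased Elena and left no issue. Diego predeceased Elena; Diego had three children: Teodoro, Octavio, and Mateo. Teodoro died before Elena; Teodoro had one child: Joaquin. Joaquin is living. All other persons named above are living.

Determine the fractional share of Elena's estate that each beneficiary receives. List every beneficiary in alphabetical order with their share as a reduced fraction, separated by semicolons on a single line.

Neither parent survives and there are no descendants, so the estate passes to Elena's siblings and their issue per stirpes.
Valentina left no surviving issue, so that branch lapses and is disregarded.
The estate is divided into 2 equal shares of 1/2 among Ursula, Diego.
Ursula is living and takes 1/2.
Diego predeceased; the 1/2 allotted to Diego's branch passes to Diego's issue by representation.
The 1/2 is divided into 3 equal shares of 1/6 among Teodoro, Octavio, Mateo.
Teodoro predeceased; the 1/6 allotted to Teodoro's branch passes to Teodoro's issue by representation.
Joaquin is the sole taker at this level and receives the full 1/6.
Octavio is living and takes 1/6.
Mateo is living and takes 1/6.

Joaquin 1/6; Mateo 1/6; Octavio 1/6; Ursula 1/2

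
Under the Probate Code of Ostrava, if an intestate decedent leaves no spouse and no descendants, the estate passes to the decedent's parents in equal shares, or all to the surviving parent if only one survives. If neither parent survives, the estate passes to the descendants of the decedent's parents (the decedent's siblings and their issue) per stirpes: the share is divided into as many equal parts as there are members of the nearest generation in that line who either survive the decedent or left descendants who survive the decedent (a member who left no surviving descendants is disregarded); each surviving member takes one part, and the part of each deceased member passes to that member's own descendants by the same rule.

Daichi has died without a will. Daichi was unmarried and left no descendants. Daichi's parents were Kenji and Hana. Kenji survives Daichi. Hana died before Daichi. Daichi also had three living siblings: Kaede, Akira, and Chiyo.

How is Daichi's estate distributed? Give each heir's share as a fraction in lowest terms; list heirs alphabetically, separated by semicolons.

Only one parent, Kenji, survives, so Kenji takes the entire estate. The siblings take nothing because a surviving parent has priority.

Kenji 1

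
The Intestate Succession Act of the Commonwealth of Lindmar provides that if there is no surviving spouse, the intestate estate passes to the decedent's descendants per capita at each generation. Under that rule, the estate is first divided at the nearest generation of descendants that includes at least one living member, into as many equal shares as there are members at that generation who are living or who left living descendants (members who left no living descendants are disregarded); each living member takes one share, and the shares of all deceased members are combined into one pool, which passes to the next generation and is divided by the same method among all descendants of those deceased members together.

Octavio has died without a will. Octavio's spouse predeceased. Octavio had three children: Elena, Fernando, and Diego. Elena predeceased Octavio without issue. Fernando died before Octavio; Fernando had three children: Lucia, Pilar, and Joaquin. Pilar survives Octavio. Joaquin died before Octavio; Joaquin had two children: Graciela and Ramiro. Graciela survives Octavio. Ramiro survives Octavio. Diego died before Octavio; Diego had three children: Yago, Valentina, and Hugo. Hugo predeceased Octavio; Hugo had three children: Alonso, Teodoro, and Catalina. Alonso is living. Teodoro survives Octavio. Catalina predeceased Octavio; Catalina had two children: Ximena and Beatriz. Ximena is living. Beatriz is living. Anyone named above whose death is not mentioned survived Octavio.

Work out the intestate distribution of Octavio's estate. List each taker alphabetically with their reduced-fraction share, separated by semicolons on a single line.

Alonso 1/15; Beatriz 1/30; Graciela 1/15; Lucia 1/6; Pilar 1/6; Ramiro 1/15; Teodoro 1/15; Valentina 1/6; Ximena 1/30; Yago 1/6

There is no surviving spouse, so the entire estate passes to Octavio's descendants per capita at each generation.
No one at generation 1 (Fernando, Diego) is living; moving to the next generation.
At generation 2 (Lucia, Pilar, Joaquin, Yago, Valentina, Hugo) there are 6 shares of (1)/6 = 1/6 each.
Living: Lucia, Pilar, Yago, and Valentina — each takes 1/6.
Deceased: Joaquin and Hugo. Their combined 1/3 is pooled and carried to generation 3.
At generation 3 (Graciela, Ramiro, Alonso, Teodoro, Catalina) there are 5 shares of (1/3)/5 = 1/15 each.
Living: Graciela, Ramiro, Alonso, and Teodoro — each takes 1/15.
Deceased: Catalina. That 1/15 share is carried to generation 4.
At generation 4 (Ximena, Beatriz) there are 2 shares of (1/15)/2 = 1/30 each.
Living: Ximena and Beatriz — each takes 1/30.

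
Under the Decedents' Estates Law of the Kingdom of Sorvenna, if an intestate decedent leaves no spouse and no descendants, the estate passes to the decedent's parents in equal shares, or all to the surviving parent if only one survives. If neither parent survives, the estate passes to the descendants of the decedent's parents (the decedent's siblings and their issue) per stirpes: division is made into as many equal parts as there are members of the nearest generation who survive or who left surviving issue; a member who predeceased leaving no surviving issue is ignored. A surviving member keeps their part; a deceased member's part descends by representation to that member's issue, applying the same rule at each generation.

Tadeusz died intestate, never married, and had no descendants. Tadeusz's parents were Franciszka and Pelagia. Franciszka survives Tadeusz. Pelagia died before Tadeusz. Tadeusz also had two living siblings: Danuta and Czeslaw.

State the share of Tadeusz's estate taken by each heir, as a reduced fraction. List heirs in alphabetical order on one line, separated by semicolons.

Only one parent, Franciszka, survives, so Franciszka takes the entire estate. The siblings take nothing because a surviving parent has priority.

Franciszka 1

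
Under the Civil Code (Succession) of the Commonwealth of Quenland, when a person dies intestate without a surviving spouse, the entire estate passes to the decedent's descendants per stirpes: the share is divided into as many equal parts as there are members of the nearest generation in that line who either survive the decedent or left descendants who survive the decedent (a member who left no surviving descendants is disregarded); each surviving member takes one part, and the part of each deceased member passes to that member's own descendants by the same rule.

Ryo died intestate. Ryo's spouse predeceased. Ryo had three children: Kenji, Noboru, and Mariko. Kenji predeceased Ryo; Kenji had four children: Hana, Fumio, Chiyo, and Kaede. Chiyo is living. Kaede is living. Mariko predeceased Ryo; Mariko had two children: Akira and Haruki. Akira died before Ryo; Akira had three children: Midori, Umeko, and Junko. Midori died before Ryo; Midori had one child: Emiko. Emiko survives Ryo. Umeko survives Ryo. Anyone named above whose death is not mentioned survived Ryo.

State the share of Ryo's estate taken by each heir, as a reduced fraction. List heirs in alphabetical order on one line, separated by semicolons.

Chiyo 1/12; Emiko 1/18; Fumio 1/12; Hana 1/12; Haruki 1/6; Junko 1/18; Kaede 1/12; Noboru 1/3; Umeko 1/18

There is no surviving spouse, so the entire estate passes to Ryo's descendants per stirpes.
The estate is divided into 3 equal shares of 1/3 among Kenji, Noboru, Mariko.
Kenji predeceased; the 1/3 allotted to Kenji's branch passes to Kenji's issue by representation.
The 1/3 is divided into 4 equal shares of 1/12 among Hana, Fumio, Chiyo, Kaede.
Hana is living and takes 1/12.
Fumio is living and takes 1/12.
Chiyo is living and takes 1/12.
Kaede is living and takes 1/12.
Noboru is living and takes 1/3.
Mariko predeceased; the 1/3 allotted to Mariko's branch passes to Mariko's issue by representation.
The 1/3 is divided into 2 equal shares of 1/6 among Akira, Haruki.
Akira predeceased; the 1/6 allotted to Akira's branch passes to Akira's issue by representation.
The 1/6 is divided into 3 equal shares of 1/18 among Midori, Umeko, Junko.
Midori predeceased; the 1/18 allotted to Midori's branch passes to Midori's issue by representation.
Emiko is the sole taker at this level and receives the full 1/18.
Umeko is living and takes 1/18.
Junko is living and takes 1/18.
Haruki is living and takes 1/6.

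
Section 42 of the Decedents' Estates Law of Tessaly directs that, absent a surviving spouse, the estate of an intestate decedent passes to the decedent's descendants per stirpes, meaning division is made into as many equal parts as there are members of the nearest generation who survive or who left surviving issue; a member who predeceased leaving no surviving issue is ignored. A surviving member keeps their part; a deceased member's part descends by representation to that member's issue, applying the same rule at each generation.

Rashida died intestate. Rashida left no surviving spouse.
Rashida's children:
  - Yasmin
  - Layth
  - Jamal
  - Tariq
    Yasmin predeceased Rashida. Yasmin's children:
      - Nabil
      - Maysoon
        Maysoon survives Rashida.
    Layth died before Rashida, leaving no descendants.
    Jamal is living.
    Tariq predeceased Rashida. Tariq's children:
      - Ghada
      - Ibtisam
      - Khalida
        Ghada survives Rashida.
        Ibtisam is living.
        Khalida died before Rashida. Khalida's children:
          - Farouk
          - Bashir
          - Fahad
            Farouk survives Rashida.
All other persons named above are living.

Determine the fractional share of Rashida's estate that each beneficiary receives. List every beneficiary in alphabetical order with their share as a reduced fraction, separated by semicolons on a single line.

There is no surviving spouse, so the entire estate passes to Rashida's descendants per stirpes.
Layth left no surviving issue, so that branch lapses and is disregarded.
The estate is divided into 3 equal shares of 1/3 among Yasmin, Jamal, Tariq.
Yasmin predeceased; the 1/3 allotted to Yasmin's branch passes to Yasmin's issue by representation.
The 1/3 is divided into 2 equal shares of 1/6 among Nabil, Maysoon.
Nabil is living and takes 1/6.
Maysoon is living and takes 1/6.
Jamal is living and takes 1/3.
Tariq predeceased; the 1/3 allotted to Tariq's branch passes to Tariq's issue by representation.
The 1/3 is divided into 3 equal shares of 1/9 among Ghada, Ibtisam, Khalida.
Ghada is living and takes 1/9.
Ibtisam is living and takes 1/9.
Khalida predeceased; the 1/9 allotted to Khalida's branch passes to Khalida's issue by representation.
The 1/9 is divided into 3 equal shares of 1/27 among Farouk, Bashir, Fahad.
Farouk is living and takes 1/27.
Bashir is living and takes 1/27.
Fahad is living and takes 1/27.

Bashir 1/27; Fahad 1/27; Farouk 1/27; Ghada 1/9; Ibtisam 1/9; Jamal 1/3; Maysoon 1/6; Nabil 1/6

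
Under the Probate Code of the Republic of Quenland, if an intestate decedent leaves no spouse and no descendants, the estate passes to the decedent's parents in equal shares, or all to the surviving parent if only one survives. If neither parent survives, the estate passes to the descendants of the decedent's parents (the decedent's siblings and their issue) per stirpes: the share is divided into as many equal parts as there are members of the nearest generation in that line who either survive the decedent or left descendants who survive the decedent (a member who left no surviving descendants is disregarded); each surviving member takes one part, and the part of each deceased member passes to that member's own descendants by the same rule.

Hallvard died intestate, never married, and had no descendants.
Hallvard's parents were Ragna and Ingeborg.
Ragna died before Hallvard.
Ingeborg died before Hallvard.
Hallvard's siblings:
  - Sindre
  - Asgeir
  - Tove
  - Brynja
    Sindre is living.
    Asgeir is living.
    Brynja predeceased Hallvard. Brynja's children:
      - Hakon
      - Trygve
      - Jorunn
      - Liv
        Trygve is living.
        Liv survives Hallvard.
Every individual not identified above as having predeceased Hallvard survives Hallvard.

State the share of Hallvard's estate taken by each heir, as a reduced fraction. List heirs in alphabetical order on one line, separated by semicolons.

Neither parent survives and there are no descendants, so the estate passes to Hallvard's siblings and their issue per stirpes.
The estate is divided into 4 equal shares of 1/4 among Sindre, Asgeir, Tove, Brynja.
Sindre is living and takes 1/4.
Asgeir is living and takes 1/4.
Tove is living and takes 1/4.
Brynja predeceased; the 1/4 allotted to Brynja's branch passes to Brynja's issue by representation.
The 1/4 is divided into 4 equal shares of 1/16 among Hakon, Trygve, Jorunn, Liv.
Hakon is living and takes 1/16.
Trygve is living and takes 1/16.
Jorunn is living and takes 1/16.
Liv is living and takes 1/16.

Asgeir 1/4; Hakon 1/16; Jorunn 1/16; Liv 1/16; Sindre 1/4; Tove 1/4; Trygve 1/16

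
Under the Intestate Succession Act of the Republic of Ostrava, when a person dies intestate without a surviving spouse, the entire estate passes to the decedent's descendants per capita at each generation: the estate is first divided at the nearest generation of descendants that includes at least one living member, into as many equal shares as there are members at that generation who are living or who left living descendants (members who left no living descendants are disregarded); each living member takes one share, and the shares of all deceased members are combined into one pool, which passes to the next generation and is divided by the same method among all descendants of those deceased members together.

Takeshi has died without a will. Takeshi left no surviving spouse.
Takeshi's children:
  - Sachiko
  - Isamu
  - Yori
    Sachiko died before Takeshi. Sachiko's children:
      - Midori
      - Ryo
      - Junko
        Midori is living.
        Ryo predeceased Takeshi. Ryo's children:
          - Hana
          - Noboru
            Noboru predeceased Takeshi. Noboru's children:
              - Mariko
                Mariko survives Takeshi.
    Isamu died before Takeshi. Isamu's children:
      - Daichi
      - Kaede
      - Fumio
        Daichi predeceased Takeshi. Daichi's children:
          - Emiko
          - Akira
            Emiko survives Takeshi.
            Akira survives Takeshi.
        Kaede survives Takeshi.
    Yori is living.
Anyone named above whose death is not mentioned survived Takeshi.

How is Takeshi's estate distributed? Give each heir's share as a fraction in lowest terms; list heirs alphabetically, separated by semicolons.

There is no surviving spouse, so the entire estate passes to Takeshi's descendants per capita at each generation.
At generation 1 (Sachiko, Isamu, Yori) there are 3 shares of (1)/3 = 1/3 each.
Living: Yori — each takes 1/3.
Deceased: Sachiko and Isamu. Their combined 2/3 is pooled and carried to generation 2.
At generation 2 (Midori, Ryo, Junko, Daichi, Kaede, Fumio) there are 6 shares of (2/3)/6 = 1/9 each.
Living: Midori, Junko, Kaede, and Fumio — each takes 1/9.
Deceased: Ryo and Daichi. Their combined 2/9 is pooled and carried to generation 3.
At generation 3 (Hana, Noboru, Emiko, Akira) there are 4 shares of (2/9)/4 = 1/18 each.
Living: Hana, Emiko, and Akira — each takes 1/18.
Deceased: Noboru. That 1/18 share is carried to generation 4.
At generation 4 (Mariko) there are 1 shares of (1/18)/1 = 1/18 each.
Living: Mariko — each takes 1/18.

Akira 1/18; Emiko 1/18; Fumio 1/9; Hana 1/18; Junko 1/9; Kaede 1/9; Mariko 1/18; Midori 1/9; Yori 1/3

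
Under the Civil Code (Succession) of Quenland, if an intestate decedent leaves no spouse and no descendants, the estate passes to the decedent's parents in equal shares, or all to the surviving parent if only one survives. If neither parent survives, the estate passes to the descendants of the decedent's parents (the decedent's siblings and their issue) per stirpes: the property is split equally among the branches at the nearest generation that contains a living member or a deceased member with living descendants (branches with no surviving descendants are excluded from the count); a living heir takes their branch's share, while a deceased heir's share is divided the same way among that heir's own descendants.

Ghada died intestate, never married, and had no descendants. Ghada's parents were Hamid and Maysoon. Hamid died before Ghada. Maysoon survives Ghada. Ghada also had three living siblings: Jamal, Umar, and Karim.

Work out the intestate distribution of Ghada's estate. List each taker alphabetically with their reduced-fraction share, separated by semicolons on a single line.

Maysoon 1

Only one parent, Maysoon, survives, so Maysoon takes the entire estate. The siblings take nothing because a surviving parent has priority.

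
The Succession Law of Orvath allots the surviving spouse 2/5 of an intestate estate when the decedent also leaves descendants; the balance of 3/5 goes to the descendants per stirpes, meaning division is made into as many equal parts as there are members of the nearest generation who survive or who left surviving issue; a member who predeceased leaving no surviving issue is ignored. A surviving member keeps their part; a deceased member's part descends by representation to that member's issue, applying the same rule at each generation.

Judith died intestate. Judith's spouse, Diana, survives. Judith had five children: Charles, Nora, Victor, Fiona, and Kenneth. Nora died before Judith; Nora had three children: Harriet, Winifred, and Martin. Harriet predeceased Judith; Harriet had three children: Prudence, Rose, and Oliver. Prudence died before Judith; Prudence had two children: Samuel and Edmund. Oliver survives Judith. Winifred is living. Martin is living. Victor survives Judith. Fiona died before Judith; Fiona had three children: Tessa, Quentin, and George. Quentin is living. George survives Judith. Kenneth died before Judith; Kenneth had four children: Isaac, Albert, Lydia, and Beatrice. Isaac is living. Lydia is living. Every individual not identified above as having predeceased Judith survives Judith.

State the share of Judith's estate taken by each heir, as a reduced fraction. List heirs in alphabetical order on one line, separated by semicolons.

Diana, as surviving spouse, takes 2/5.
The remaining 3/5 passes to Judith's descendants per stirpes.
The 3/5 is divided into 5 equal shares of 3/25 among Charles, Nora, Victor, Fiona, Kenneth.
Charles is living and takes 3/25.
Nora predeceased; the 3/25 allotted to Nora's branch passes to Nora's issue by representation.
The 3/25 is divided into 3 equal shares of 1/25 among Harriet, Winifred, Martin.
Harriet predeceased; the 1/25 allotted to Harriet's branch passes to Harriet's issue by representation.
The 1/25 is divided into 3 equal shares of 1/75 among Prudence, Rose, Oliver.
Prudence predeceased; the 1/75 allotted to Prudence's branch passes to Prudence's issue by representation.
The 1/75 is divided into 2 equal shares of 1/150 among Samuel, Edmund.
Samuel is living and takes 1/150.
Edmund is living and takes 1/150.
Rose is living and takes 1/75.
Oliver is living and takes 1/75.
Winifred is living and takes 1/25.
Martin is living and takes 1/25.
Victor is living and takes 3/25.
Fiona predeceased; the 3/25 allotted to Fiona's branch passes to Fiona's issue by representation.
The 3/25 is divided into 3 equal shares of 1/25 among Tessa, Quentin, George.
Tessa is living and takes 1/25.
Quentin is living and takes 1/25.
George is living and takes 1/25.
Kenneth predeceased; the 3/25 allotted to Kenneth's branch passes to Kenneth's issue by representation.
The 3/25 is divided into 4 equal shares of 3/100 among Isaac, Albert, Lydia, Beatrice.
Isaac is living and takes 3/100.
Albert is living and takes 3/100.
Lydia is living and takes 3/100.
Beatrice is living and takes 3/100.

Albert 3/100; Beatrice 3/100; Charles 3/25; Diana 2/5; Edmund 1/150; George 1/25; Isaac 3/100; Lydia 3/100; Martin 1/25; Oliver 1/75; Quentin 1/25; Rose 1/75; Samuel 1/150; Tessa 1/25; Victor 3/25; Winifred 1/25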